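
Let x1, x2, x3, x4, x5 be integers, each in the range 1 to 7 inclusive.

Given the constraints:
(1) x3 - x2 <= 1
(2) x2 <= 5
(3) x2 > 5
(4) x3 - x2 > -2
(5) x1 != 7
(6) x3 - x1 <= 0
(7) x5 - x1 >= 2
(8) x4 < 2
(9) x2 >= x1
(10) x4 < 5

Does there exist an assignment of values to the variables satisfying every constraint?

From constraint 3: x2 ≥ 6. From constraint 2: x2 ≤ 5. But 5 < 6, so no value of x2 works.

Unsatisfiable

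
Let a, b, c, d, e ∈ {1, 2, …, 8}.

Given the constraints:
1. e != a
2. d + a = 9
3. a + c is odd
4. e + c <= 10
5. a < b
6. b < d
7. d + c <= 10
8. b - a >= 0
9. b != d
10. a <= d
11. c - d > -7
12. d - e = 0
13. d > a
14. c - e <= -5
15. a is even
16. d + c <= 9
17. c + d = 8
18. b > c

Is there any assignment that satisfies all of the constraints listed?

Satisfiable

Try a = 2, b = 5, c = 1, d = 7, e = 7.
Check constraint 2: d + a = 9; constraint 4: e + c = 8. The remaining constraints are straightforward to verify.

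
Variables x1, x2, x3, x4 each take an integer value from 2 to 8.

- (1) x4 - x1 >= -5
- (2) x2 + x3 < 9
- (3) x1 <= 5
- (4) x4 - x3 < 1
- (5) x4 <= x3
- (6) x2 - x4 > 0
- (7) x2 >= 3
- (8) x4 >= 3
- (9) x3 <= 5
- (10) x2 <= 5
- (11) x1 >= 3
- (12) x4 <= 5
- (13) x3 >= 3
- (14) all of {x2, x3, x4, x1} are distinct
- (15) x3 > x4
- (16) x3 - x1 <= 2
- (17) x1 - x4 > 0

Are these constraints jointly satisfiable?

Constraints 3, 7, 8, 9, 10, 11, 12, and 13 confine each of x2, x3, x4, x1 to the 3 values {3, …, 5}.
Constraint 14 requires all 4 of them to be distinct, but only 3 values are available — impossible by the pigeonhole principle.

Unsatisfiable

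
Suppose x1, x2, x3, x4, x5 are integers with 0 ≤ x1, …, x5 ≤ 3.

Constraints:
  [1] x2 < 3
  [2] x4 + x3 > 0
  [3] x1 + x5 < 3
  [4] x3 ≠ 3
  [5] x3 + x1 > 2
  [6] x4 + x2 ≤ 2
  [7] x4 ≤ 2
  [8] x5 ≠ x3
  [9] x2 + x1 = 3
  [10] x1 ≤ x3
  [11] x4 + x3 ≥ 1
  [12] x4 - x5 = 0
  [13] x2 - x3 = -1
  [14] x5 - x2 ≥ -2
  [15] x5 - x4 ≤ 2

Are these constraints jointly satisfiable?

The assignment x1 = 2, x2 = 1, x3 = 2, x4 = 0, x5 = 0 works:
  constraint 2 holds since x4 + x3 = 2.
  constraint 3 holds since x1 + x5 = 2.
The rest check out directly.

Satisfiable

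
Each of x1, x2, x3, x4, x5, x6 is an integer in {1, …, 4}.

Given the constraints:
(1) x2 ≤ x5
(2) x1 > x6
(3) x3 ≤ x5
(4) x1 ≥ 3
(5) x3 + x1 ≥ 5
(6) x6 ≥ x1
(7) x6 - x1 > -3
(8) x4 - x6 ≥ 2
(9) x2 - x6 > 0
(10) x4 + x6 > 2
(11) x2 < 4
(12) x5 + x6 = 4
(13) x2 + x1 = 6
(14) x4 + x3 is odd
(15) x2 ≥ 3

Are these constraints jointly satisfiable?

From constraints 1 and 15: x5 ≥ x2 ≥ 3. From constraints 4 and 6: x6 ≥ x1 ≥ 3. Hence x5 + x6 ≥ 6. But constraint 12 requires x5 + x6 = 4, and 4 < 6. Contradiction.

Unsatisfiable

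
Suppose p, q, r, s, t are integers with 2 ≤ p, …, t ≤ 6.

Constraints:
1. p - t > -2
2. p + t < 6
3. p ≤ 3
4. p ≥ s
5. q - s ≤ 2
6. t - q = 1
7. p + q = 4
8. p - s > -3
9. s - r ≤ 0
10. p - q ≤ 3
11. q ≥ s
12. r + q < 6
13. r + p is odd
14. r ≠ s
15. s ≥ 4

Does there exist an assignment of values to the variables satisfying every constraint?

From constraint 15: s ≥ 4. From constraints 3 and 4: s ≤ p and p ≤ 3, so s ≤ 3. But 3 < 4, so no value of s works.

Unsatisfiable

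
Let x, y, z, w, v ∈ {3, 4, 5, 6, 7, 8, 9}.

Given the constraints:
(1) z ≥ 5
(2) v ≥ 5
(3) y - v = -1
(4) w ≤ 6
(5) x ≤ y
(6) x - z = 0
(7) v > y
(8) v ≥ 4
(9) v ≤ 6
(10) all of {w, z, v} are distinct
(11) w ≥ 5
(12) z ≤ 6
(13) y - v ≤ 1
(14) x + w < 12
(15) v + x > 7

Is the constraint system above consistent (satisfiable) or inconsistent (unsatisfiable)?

Unsatisfiable

Constraints 1, 2, 4, 9, 11, and 12 confine each of w, z, v to the 2 values {5, 6}.
Constraint 10 requires all 3 of them to be distinct, but only 2 values are available — impossible by the pigeonhole principle.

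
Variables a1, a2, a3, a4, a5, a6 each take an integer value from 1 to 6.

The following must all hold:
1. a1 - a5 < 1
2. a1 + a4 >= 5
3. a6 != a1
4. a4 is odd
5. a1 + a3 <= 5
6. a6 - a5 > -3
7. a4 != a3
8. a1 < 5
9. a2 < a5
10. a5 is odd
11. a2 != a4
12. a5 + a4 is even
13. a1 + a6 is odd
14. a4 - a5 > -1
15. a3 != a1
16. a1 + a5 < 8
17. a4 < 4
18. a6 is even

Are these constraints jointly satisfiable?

Satisfiable

Try a1 = 3, a2 = 1, a3 = 1, a4 = 3, a5 = 3, a6 = 2.
Check constraint 1: a1 - a5 = 0; constraint 2: a1 + a4 = 6; constraint 5: a1 + a3 = 4. The remaining constraints are straightforward to verify.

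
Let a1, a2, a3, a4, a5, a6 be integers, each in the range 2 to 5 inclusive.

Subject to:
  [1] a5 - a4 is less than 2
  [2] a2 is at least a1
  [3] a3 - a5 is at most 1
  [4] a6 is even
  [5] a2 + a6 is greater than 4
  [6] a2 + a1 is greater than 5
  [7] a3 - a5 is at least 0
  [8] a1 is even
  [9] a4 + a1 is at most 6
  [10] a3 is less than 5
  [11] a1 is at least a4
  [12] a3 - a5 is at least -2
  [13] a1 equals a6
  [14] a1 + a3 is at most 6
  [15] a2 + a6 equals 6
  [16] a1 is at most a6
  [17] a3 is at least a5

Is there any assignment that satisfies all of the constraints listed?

The assignment a1 = 2, a2 = 4, a3 = 2, a4 = 2, a5 = 2, a6 = 2 works:
  constraint 1 holds since a5 - a4 = 0.
  constraint 3 holds since a3 - a5 = 0.
The rest check out directly.

Satisfiable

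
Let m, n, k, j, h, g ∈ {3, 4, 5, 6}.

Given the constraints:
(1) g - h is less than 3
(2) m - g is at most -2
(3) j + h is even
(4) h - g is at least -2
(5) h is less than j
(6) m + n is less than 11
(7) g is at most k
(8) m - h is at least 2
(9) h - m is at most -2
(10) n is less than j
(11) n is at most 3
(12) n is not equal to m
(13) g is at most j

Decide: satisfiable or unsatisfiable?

Unsatisfiable

Constraints 2, 4, and 8 give m − h ≥ 2, h − g ≥ -2, g − m ≥ 2.
Adding all 3 inequalities: the left sides telescope to 0, and the right sides sum to 2 + (-2) + 2 = 2. So 0 ≥ 2, which is false.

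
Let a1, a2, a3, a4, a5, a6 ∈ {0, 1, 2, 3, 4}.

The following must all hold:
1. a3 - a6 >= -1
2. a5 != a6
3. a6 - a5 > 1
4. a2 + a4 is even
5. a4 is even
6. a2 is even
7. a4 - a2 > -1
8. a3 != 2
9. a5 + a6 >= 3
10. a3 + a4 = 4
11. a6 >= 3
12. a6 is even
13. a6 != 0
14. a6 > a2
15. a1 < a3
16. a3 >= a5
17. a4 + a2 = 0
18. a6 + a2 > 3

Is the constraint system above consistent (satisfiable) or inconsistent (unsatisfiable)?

The assignment a1 = 0, a2 = 0, a3 = 4, a4 = 0, a5 = 0, a6 = 4 works:
  constraint 1 holds since a3 - a6 = 0.
  constraint 3 holds since a6 - a5 = 4.
The rest check out directly.

Satisfiable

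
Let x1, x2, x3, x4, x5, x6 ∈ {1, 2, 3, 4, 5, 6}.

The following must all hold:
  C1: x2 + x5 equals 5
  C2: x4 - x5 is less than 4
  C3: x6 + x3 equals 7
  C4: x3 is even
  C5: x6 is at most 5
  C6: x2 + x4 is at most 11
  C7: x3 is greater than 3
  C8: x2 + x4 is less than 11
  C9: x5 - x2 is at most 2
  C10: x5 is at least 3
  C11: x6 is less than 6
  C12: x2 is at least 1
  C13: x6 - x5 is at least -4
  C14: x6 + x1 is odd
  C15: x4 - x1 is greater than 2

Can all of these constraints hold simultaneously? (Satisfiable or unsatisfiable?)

Setting (x1, x2, x3, x4, x5, x6) = (2, 2, 6, 6, 3, 1) satisfies everything: constraint 1: x2 + x5 = 5; constraint 2: x4 - x5 = 3, and the others follow.

Satisfiable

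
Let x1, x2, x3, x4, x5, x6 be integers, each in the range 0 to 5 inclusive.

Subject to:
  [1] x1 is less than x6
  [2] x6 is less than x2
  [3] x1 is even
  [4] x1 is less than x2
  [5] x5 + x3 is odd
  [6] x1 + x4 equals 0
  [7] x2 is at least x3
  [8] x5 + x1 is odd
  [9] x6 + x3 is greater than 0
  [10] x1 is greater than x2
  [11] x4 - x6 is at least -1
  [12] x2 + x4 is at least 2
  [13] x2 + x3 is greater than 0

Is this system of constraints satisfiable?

Unsatisfiable

Constraints 1, 2, and 10 give x2 < x1, x1 < x6, x6 < x2. Chaining: x2 < x1 < x6 < x2, which forces x2 < x2 — impossible.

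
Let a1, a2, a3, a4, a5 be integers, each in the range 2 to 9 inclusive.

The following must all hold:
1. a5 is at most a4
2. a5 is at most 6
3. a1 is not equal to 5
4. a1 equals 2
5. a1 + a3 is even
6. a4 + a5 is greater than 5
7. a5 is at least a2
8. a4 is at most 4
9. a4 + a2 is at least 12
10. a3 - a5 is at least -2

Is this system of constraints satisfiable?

Unsatisfiable

From constraint 8: a4 ≤ 4. From constraints 2 and 7: a2 ≤ a5 ≤ 6. Hence a4 + a2 ≤ 10. But constraint 9 requires a4 + a2 ≥ 12, and 12 > 10. Contradiction.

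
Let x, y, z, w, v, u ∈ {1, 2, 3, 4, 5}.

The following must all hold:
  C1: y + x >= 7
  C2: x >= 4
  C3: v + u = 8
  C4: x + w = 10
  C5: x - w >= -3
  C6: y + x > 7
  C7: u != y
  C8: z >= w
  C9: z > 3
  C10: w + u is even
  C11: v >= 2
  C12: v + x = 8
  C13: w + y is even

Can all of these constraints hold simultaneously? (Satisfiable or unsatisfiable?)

Satisfiable

One satisfying assignment is x = 5, y = 3, z = 5, w = 5, v = 3, u = 5.
For the less obvious constraints — constraint 1: y + x = 8; constraint 3: v + u = 8 — and the others hold by inspection.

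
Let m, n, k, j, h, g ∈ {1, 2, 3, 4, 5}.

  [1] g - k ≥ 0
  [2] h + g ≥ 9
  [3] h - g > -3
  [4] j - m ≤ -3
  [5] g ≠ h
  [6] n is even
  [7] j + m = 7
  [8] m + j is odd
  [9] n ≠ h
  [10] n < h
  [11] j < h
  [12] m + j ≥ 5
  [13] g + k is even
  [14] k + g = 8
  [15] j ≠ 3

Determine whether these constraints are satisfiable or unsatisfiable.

Take m = 5, n = 2, k = 3, j = 2, h = 4, g = 5. Then constraint 1: g - k = 2; constraint 2: h + g = 9, and every other listed constraint is also met.

Satisfiable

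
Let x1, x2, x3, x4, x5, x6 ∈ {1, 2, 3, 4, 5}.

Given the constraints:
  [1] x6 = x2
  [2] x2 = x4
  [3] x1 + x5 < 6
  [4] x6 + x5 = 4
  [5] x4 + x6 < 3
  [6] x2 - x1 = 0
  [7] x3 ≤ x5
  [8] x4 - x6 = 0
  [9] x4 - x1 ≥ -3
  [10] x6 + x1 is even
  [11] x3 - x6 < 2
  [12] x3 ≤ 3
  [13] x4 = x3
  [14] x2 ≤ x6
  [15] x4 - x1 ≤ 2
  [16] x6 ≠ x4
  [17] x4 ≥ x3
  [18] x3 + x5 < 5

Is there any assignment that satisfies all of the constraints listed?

Unsatisfiable

From constraints 1 and 2, x6 = x2 = x4, so x6 = x4. But constraint 16 says x6 ≠ x4. Contradiction.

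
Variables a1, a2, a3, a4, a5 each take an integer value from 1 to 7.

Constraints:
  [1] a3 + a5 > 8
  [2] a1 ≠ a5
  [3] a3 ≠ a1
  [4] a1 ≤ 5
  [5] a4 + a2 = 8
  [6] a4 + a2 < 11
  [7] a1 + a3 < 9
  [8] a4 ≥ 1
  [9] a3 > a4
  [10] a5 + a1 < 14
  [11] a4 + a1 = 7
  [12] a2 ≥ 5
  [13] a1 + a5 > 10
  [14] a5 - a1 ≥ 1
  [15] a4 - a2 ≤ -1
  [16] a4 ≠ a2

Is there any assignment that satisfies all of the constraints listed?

Satisfiable

Take a1 = 5, a2 = 6, a3 = 3, a4 = 2, a5 = 6. Then constraint 1: a3 + a5 = 9; constraint 5: a4 + a2 = 8, and every other listed constraint is also met.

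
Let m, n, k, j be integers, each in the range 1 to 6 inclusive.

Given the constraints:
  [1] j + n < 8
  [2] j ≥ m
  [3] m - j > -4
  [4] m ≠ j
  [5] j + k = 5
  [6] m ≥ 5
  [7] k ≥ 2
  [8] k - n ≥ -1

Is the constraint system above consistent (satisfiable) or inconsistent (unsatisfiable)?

Unsatisfiable

From constraints 2 and 6: j ≥ m ≥ 5. From constraint 7: k ≥ 2. Hence j + k ≥ 7. But constraint 5 requires j + k = 5, and 5 < 7. Contradiction.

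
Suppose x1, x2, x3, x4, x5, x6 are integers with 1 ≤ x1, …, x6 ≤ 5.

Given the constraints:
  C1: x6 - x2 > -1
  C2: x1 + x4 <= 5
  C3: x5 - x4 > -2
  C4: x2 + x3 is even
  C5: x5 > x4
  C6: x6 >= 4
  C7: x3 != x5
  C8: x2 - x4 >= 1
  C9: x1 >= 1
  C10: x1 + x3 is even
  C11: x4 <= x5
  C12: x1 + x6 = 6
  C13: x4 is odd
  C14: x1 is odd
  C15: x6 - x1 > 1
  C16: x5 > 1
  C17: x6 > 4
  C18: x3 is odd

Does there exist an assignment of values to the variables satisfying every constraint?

Satisfiable

One satisfying assignment is x1 = 1, x2 = 5, x3 = 5, x4 = 3, x5 = 4, x6 = 5.
For the less obvious constraints — constraint 1: x6 - x2 = 0; constraint 2: x1 + x4 = 4 — and the others hold by inspection.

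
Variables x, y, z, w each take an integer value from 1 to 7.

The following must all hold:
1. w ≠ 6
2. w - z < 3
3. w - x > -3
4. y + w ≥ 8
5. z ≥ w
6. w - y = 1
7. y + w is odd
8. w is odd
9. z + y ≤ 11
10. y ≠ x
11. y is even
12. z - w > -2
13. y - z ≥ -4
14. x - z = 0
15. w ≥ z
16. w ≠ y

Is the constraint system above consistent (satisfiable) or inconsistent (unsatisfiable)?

Satisfiable

Try x = 5, y = 4, z = 5, w = 5.
Check constraint 2: w - z = 0; constraint 3: w - x = 0. The remaining constraints are straightforward to verify.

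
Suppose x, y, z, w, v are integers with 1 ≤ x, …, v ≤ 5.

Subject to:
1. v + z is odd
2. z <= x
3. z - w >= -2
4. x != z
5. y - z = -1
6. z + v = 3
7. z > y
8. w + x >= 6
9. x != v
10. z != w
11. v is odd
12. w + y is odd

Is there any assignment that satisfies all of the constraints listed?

Satisfiable

The assignment x = 5, y = 1, z = 2, w = 4, v = 1 works:
  constraint 3 holds since z - w = -2.
  constraint 5 holds since y - z = -1.
The rest check out directly.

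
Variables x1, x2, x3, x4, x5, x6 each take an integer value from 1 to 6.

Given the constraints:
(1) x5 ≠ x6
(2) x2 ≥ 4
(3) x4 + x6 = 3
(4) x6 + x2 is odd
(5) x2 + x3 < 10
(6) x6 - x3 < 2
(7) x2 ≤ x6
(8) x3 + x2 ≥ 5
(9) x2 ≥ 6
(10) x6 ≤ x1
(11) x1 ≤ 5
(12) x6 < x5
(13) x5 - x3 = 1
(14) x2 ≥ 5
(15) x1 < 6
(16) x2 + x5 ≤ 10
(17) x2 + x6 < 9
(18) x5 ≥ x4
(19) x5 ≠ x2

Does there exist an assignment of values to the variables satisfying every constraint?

Unsatisfiable

From constraints 7 and 9: x6 ≥ x2 and x2 ≥ 6, so x6 ≥ 6. From constraints 10 and 11: x6 ≤ x1 and x1 ≤ 5, so x6 ≤ 5. But 5 < 6, so no value of x6 works.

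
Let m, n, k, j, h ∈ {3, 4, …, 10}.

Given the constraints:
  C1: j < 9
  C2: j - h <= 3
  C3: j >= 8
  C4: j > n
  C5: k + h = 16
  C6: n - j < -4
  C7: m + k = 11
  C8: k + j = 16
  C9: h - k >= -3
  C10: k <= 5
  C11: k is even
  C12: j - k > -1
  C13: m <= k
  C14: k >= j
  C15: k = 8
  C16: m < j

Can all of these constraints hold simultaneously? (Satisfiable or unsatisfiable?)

Unsatisfiable

From constraint 3: j ≥ 8. From constraints 10 and 14: j ≤ k and k ≤ 5, so j ≤ 5. But 5 < 8, so no value of j works.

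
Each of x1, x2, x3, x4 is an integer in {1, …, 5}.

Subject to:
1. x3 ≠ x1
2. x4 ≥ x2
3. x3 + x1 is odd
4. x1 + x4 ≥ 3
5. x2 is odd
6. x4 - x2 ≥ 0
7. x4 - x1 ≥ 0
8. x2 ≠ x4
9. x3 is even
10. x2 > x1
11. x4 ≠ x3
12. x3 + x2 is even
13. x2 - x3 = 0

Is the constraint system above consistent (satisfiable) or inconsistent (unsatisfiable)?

Constraint 9 makes x3 even and constraint 5 makes x2 odd, so x3 + x2 must be odd. Constraint 12 says x3 + x2 is even — contradiction.

Unsatisfiable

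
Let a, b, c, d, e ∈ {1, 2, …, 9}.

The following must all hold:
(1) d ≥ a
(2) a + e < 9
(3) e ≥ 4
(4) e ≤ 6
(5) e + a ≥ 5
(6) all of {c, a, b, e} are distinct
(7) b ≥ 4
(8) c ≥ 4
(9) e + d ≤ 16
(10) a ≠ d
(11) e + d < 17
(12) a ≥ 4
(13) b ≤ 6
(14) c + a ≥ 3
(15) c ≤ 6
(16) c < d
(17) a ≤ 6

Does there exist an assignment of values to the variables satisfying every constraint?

Unsatisfiable

Constraints 3, 4, 7, 8, 12, 13, 15, and 17 confine each of c, a, b, e to the 3 values {4, …, 6}.
Constraint 6 requires all 4 of them to be distinct, but only 3 values are available — impossible by the pigeonhole principle.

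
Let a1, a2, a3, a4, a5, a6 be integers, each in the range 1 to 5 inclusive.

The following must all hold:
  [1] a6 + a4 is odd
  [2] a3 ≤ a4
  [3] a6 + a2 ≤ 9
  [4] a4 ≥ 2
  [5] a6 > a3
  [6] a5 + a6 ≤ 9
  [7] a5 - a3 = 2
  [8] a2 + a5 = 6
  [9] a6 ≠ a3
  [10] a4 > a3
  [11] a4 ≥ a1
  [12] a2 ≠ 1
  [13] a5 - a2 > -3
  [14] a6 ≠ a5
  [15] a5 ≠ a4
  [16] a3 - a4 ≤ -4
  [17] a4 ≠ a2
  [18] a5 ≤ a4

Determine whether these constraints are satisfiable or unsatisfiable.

One satisfying assignment is a1 = 5, a2 = 3, a3 = 1, a4 = 5, a5 = 3, a6 = 4.
For the less obvious constraints — constraint 3: a6 + a2 = 7; constraint 6: a5 + a6 = 7; constraint 7: a5 - a3 = 2 — and the others hold by inspection.

Satisfiable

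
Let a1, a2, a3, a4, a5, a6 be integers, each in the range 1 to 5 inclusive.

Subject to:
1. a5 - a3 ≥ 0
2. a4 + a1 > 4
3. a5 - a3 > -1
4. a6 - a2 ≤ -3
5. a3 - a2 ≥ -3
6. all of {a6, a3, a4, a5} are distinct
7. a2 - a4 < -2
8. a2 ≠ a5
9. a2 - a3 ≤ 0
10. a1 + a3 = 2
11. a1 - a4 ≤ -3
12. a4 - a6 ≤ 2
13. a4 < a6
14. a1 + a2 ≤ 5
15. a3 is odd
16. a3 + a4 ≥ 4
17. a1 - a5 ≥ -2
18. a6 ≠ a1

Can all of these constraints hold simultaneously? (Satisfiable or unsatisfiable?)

Unsatisfiable

Constraints 1, 4, 9, 11, 12, and 17 give a4 − a1 ≥ 3, a1 − a5 ≥ -2, a5 − a3 ≥ 0, a3 − a2 ≥ 0, a2 − a6 ≥ 3, a6 − a4 ≥ -2.
Adding all 6 inequalities: the left sides telescope to 0, and the right sides sum to 3 + (-2) + 0 + 0 + 3 + (-2) = 2. So 0 ≥ 2, which is false.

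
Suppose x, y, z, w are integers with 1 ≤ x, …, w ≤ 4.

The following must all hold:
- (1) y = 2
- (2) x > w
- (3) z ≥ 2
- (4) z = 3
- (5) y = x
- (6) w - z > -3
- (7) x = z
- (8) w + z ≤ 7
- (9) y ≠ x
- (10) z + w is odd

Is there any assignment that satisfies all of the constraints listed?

Constraint 1 fixes y = 2 and constraint 4 fixes z = 3. Constraints 5 and 7 give y = x = z, so y = z. But 2 ≠ 3 — contradiction.

Unsatisfiable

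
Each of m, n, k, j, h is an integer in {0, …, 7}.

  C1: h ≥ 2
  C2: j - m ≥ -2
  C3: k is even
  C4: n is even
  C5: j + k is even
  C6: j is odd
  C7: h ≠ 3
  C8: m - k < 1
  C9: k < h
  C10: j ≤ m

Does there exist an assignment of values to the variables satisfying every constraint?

Unsatisfiable

Constraint 6 makes j odd and constraint 3 makes k even, so j + k must be odd. Constraint 5 says j + k is even — contradiction.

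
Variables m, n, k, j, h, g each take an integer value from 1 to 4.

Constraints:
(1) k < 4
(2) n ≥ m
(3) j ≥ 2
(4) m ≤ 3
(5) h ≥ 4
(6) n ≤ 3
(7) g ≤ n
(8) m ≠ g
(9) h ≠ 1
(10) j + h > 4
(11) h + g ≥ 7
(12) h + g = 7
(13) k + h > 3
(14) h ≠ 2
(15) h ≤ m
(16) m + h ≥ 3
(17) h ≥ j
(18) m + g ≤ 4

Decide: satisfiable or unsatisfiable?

Unsatisfiable

From constraints 4 and 15: h ≤ m ≤ 3. From constraints 6 and 7: g ≤ n ≤ 3. Hence h + g ≤ 6. But constraint 11 requires h + g ≥ 7, and 7 > 6. Contradiction.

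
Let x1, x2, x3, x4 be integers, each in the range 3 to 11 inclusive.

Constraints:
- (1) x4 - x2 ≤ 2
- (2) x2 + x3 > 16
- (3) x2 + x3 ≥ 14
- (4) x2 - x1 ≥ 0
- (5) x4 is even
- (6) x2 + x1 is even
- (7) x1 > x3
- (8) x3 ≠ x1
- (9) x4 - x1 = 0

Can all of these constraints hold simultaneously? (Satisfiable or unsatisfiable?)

One satisfying assignment is x1 = 10, x2 = 10, x3 = 7, x4 = 10.
For the less obvious constraints — constraint 1: x4 - x2 = 0; constraint 2: x2 + x3 = 17; constraint 3: x2 + x3 = 17 — and the others hold by inspection.

Satisfiable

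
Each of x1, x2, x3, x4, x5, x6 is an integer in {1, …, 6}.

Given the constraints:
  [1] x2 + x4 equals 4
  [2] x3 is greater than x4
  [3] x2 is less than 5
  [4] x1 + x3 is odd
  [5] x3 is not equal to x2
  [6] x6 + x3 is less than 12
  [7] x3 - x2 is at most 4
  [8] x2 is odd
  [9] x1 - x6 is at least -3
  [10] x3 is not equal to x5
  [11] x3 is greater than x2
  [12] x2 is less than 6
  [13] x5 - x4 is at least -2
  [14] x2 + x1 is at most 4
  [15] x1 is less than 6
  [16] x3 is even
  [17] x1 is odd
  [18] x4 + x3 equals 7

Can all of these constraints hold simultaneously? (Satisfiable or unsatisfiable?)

Satisfiable

Take x1 = 1, x2 = 3, x3 = 6, x4 = 1, x5 = 2, x6 = 3. Then constraint 1: x2 + x4 = 4; constraint 6: x6 + x3 = 9; constraint 7: x3 - x2 = 3, and every other listed constraint is also met.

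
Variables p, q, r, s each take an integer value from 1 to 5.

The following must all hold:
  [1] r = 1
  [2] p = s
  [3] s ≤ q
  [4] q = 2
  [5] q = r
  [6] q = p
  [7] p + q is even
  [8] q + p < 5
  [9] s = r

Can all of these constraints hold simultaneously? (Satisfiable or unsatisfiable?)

Constraint 4 fixes q = 2 and constraint 1 fixes r = 1. Constraints 2, 6, and 9 give q = p = s = r, so q = r. But 2 ≠ 1 — contradiction.

Unsatisfiable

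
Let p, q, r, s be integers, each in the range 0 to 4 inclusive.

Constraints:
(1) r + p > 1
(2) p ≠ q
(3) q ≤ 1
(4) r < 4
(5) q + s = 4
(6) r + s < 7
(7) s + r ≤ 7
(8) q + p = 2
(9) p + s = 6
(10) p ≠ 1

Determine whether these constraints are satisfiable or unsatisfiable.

Satisfiable

The assignment p = 2, q = 0, r = 0, s = 4 works:
  constraint 1 holds since r + p = 2.
  constraint 5 holds since q + s = 4.
  constraint 6 holds since r + s = 4.
The rest check out directly.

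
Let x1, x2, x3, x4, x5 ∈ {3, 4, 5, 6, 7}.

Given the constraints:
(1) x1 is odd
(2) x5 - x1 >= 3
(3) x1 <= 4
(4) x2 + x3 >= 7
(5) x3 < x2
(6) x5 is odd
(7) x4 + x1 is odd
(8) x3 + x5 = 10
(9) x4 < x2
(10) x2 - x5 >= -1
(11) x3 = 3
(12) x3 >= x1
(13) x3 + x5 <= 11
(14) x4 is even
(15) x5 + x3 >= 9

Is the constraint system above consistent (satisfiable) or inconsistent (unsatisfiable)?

Satisfiable

Take x1 = 3, x2 = 7, x3 = 3, x4 = 4, x5 = 7. Then constraint 2: x5 - x1 = 4; constraint 4: x2 + x3 = 10, and every other listed constraint is also met.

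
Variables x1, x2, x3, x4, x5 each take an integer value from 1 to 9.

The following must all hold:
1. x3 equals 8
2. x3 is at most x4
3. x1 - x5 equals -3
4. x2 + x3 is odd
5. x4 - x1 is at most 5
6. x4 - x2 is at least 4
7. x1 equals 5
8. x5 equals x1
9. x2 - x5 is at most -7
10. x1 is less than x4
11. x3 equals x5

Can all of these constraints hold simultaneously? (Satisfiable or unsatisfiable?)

Constraint 1 fixes x3 = 8 and constraint 7 fixes x1 = 5. Constraints 8 and 11 give x3 = x5 = x1, so x3 = x1. But 8 ≠ 5 — contradiction.

Unsatisfiable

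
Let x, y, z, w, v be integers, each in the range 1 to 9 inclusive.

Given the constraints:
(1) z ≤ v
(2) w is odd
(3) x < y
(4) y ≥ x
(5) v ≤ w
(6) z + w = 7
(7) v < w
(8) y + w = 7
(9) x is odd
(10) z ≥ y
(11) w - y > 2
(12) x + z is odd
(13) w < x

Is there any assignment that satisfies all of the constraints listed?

Unsatisfiable

Constraints 1, 3, 7, 10, and 13 give v < w, w < x, x < y, y ≤ z, z ≤ v. Chaining: v < w < x < y ≤ z ≤ v, which forces v < v — impossible.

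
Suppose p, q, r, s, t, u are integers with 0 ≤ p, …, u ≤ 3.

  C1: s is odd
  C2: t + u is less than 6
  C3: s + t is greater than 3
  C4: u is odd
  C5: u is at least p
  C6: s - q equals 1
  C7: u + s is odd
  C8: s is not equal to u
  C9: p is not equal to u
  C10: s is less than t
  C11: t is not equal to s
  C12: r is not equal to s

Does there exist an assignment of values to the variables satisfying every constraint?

Constraint 4 makes u odd and constraint 1 makes s odd, so u + s must be even. Constraint 7 says u + s is odd — contradiction.

Unsatisfiable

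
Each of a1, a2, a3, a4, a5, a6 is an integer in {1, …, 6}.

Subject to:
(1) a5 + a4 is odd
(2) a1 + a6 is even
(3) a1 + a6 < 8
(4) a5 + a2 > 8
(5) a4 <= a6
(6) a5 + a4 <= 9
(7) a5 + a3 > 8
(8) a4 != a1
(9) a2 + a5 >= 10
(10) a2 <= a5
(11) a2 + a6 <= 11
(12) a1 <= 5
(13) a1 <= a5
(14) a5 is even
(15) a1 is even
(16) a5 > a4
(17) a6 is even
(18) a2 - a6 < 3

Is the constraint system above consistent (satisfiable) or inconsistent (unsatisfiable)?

Try a1 = 2, a2 = 4, a3 = 3, a4 = 1, a5 = 6, a6 = 4.
Check constraint 3: a1 + a6 = 6; constraint 4: a5 + a2 = 10; constraint 6: a5 + a4 = 7. The remaining constraints are straightforward to verify.

Satisfiable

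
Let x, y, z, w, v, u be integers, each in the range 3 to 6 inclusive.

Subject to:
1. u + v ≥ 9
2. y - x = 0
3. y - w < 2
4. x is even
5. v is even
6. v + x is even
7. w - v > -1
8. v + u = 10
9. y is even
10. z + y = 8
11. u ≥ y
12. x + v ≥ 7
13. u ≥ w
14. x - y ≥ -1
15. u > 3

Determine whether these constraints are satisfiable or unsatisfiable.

The assignment x = 4, y = 4, z = 4, w = 4, v = 4, u = 6 works:
  constraint 1 holds since u + v = 10.
  constraint 2 holds since y - x = 0.
The rest check out directly.

Satisfiable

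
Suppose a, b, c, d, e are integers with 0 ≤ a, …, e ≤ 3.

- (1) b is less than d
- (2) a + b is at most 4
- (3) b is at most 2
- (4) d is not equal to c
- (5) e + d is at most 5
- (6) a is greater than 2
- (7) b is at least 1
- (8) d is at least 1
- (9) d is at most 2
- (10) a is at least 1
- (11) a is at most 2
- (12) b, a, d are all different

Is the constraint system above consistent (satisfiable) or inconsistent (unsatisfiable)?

Unsatisfiable

Constraints 3, 7, 8, 9, 10, and 11 confine each of b, a, d to the 2 values {1, 2}.
Constraint 12 requires all 3 of them to be distinct, but only 2 values are available — impossible by the pigeonhole principle.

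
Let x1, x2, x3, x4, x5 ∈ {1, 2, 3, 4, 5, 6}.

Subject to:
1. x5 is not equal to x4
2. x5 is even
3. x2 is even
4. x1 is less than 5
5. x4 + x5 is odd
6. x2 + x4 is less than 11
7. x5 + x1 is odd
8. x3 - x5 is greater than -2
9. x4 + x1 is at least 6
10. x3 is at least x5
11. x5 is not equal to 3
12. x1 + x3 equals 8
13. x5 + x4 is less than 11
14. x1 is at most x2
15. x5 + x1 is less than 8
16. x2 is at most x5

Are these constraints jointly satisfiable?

Satisfiable

Try x1 = 3, x2 = 4, x3 = 5, x4 = 5, x5 = 4.
Check constraint 6: x2 + x4 = 9; constraint 8: x3 - x5 = 1. The remaining constraints are straightforward to verify.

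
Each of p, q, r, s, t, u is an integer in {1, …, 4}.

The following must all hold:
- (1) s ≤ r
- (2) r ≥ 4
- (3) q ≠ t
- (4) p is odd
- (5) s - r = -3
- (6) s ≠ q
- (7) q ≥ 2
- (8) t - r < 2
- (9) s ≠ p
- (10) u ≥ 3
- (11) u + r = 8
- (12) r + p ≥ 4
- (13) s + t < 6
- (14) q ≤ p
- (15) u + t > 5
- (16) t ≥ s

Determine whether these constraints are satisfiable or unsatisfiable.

Setting (p, q, r, s, t, u) = (3, 2, 4, 1, 3, 4) satisfies everything: constraint 5: s - r = -3; constraint 8: t - r = -1, and the others follow.

Satisfiable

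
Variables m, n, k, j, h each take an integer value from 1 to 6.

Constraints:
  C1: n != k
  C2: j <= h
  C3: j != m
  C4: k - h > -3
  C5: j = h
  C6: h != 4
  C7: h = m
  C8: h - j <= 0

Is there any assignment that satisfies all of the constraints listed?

From constraints 5 and 7, j = h = m, so j = m. But constraint 3 says j ≠ m. Contradiction.

Unsatisfiable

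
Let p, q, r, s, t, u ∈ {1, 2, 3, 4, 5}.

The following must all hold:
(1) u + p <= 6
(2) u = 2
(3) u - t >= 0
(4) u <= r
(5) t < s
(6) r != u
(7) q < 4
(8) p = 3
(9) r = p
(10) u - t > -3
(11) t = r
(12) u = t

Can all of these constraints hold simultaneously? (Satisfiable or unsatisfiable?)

Unsatisfiable

Constraint 2 fixes u = 2 and constraint 8 fixes p = 3. Constraints 9, 11, and 12 give u = t = r = p, so u = p. But 2 ≠ 3 — contradiction.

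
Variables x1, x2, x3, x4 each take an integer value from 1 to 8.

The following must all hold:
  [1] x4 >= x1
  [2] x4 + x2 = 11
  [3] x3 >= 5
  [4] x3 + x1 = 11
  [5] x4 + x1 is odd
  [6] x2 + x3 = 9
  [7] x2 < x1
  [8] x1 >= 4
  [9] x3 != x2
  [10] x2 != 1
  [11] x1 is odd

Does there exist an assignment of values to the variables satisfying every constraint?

Setting (x1, x2, x3, x4) = (5, 3, 6, 8) satisfies everything: constraint 2: x4 + x2 = 11; constraint 4: x3 + x1 = 11; constraint 6: x2 + x3 = 9, and the others follow.

Satisfiable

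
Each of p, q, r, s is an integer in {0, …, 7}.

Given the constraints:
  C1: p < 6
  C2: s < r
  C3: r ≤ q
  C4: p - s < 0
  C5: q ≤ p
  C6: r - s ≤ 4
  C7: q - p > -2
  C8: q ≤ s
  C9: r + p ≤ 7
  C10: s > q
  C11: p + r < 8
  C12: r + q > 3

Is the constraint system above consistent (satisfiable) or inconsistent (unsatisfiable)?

Constraints 2, 3, 4, and 5 give s < r, r ≤ q, q ≤ p, p < s. Chaining: s < r ≤ q ≤ p < s, which forces s < s — impossible.

Unsatisfiable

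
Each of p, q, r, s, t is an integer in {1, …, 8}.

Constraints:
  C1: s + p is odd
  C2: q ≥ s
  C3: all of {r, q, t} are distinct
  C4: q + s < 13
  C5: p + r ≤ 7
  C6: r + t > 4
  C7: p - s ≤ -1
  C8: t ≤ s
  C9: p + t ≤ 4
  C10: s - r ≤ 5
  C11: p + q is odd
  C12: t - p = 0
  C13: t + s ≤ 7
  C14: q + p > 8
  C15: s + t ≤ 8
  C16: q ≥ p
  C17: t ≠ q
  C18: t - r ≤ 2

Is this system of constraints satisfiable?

Try p = 2, q = 7, r = 3, s = 5, t = 2.
Check constraint 4: q + s = 12; constraint 5: p + r = 5; constraint 6: r + t = 5. The remaining constraints are straightforward to verify.

Satisfiable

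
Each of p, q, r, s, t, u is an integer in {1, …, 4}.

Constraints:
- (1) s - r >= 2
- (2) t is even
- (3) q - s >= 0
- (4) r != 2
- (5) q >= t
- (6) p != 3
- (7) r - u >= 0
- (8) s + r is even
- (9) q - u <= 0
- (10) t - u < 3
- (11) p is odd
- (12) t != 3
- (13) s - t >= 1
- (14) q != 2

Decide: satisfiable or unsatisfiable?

Constraints 1, 3, 7, and 9 give s − r ≥ 2, r − u ≥ 0, u − q ≥ 0, q − s ≥ 0.
Adding all 4 inequalities: the left sides telescope to 0, and the right sides sum to 2 + 0 + 0 + 0 = 2. So 0 ≥ 2, which is false.

Unsatisfiable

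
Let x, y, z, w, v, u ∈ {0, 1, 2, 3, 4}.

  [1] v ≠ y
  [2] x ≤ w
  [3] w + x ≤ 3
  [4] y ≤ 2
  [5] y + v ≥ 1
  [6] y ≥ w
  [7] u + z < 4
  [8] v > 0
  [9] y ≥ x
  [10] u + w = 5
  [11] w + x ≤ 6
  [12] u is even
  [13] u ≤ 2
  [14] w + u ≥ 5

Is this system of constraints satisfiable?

From constraints 4 and 6: w ≤ y ≤ 2. From constraint 13: u ≤ 2. Hence w + u ≤ 4. But constraint 14 requires w + u ≥ 5, and 5 > 4. Contradiction.

Unsatisfiable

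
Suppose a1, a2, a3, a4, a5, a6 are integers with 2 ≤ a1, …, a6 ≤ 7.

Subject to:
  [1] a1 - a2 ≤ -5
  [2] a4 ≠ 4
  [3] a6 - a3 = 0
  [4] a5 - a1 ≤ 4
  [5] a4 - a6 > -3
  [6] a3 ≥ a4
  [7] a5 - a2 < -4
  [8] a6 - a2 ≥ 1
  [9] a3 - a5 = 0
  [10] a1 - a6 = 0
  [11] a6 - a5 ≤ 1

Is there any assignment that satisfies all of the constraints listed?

Constraints 1, 4, 8, and 11 give a1 − a5 ≥ -4, a5 − a6 ≥ -1, a6 − a2 ≥ 1, a2 − a1 ≥ 5.
Adding all 4 inequalities: the left sides telescope to 0, and the right sides sum to (-4) + (-1) + 1 + 5 = 1. So 0 ≥ 1, which is false.

Unsatisfiable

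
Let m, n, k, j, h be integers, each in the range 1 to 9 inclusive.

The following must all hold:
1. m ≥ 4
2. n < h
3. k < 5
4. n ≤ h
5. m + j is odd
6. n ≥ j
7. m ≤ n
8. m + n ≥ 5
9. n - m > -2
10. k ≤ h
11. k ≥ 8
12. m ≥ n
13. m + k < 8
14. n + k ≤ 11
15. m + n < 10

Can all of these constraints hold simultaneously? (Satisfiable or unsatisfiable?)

From constraints 1 and 7: n ≥ m ≥ 4. From constraint 11: k ≥ 8. Hence n + k ≥ 12. But constraint 14 requires n + k ≤ 11, and 11 < 12. Contradiction.

Unsatisfiable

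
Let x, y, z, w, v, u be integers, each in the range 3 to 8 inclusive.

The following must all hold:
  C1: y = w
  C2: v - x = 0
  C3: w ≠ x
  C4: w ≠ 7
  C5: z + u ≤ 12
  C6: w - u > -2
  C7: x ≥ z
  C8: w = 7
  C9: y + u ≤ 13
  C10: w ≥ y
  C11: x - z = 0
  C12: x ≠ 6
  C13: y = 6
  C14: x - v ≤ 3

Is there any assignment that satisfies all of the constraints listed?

Constraint 13 fixes y = 6 and constraint 8 fixes w = 7, but constraint 1 requires y = w. Since 6 ≠ 7, contradiction.

Unsatisfiable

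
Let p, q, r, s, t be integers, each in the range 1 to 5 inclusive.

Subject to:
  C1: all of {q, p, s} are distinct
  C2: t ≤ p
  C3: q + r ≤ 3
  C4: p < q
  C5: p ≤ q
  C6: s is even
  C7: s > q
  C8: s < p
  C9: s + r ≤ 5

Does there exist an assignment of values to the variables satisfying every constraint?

Unsatisfiable

Constraints 4, 7, and 8 give s < p, p < q, q < s. Chaining: s < p < q < s, which forces s < s — impossible.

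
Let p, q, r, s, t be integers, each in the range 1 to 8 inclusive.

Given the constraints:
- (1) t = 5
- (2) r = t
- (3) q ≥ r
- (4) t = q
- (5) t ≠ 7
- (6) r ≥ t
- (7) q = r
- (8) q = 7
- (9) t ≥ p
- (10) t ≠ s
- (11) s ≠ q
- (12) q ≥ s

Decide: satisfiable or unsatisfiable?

Unsatisfiable

Constraint 8 fixes q = 7 and constraint 1 fixes t = 5. Constraints 2 and 7 give q = r = t, so q = t. But 7 ≠ 5 — contradiction.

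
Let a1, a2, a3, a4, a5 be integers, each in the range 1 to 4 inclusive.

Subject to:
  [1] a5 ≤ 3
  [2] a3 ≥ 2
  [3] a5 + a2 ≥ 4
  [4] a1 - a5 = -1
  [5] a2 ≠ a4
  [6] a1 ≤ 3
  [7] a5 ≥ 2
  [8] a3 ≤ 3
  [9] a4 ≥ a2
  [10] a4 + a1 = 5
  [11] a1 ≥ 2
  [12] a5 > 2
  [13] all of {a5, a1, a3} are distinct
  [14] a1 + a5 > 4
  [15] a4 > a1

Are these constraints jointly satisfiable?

Constraints 1, 2, 6, 7, 8, and 11 confine each of a5, a1, a3 to the 2 values {2, 3}.
Constraint 13 requires all 3 of them to be distinct, but only 2 values are available — impossible by the pigeonhole principle.

Unsatisfiable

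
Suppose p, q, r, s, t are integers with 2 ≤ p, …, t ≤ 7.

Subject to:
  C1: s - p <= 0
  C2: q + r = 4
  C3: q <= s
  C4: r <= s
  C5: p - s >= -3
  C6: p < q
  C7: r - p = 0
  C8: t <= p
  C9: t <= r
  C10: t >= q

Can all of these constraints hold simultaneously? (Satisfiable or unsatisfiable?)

Constraints 1, 4, 6, 9, and 10 give t ≤ r, r ≤ s, s ≤ p, p < q, q ≤ t. Chaining: t ≤ r ≤ s ≤ p < q ≤ t, which forces t < t — impossible.

Unsatisfiable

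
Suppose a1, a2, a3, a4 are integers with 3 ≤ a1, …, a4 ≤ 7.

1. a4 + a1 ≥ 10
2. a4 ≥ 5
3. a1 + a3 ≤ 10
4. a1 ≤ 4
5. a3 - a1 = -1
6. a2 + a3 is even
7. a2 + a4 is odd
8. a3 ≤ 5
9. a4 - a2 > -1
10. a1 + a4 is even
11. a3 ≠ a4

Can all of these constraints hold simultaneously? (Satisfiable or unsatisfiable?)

Satisfiable

Setting (a1, a2, a3, a4) = (4, 5, 3, 6) satisfies everything: constraint 1: a4 + a1 = 10; constraint 3: a1 + a3 = 7; constraint 5: a3 - a1 = -1, and the others follow.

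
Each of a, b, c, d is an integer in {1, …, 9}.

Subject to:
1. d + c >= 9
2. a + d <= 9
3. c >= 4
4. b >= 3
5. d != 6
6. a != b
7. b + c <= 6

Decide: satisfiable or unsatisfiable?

Unsatisfiable

From constraint 4: b ≥ 3. From constraint 3: c ≥ 4. Hence b + c ≥ 7. But constraint 7 requires b + c ≤ 6, and 6 < 7. Contradiction.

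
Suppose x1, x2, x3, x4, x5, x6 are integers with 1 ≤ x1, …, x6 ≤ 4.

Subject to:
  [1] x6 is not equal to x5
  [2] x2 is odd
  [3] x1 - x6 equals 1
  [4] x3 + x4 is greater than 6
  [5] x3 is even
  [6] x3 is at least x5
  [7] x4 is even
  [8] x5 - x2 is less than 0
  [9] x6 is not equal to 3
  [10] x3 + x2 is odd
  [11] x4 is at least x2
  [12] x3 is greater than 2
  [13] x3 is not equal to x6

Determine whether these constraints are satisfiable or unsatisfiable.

One satisfying assignment is x1 = 2, x2 = 3, x3 = 4, x4 = 4, x5 = 2, x6 = 1.
For the less obvious constraints — constraint 3: x1 - x6 = 1; constraint 4: x3 + x4 = 8; constraint 8: x5 - x2 = -1 — and the others hold by inspection.

Satisfiable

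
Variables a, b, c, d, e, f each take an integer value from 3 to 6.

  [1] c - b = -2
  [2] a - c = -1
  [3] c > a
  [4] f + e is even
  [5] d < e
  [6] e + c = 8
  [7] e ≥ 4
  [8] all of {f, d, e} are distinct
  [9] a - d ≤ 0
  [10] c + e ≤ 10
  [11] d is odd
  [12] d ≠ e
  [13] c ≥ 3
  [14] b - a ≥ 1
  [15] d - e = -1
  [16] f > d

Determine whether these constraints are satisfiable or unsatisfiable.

Satisfiable

Setting (a, b, c, d, e, f) = (3, 6, 4, 3, 4, 6) satisfies everything: constraint 1: c - b = -2; constraint 2: a - c = -1, and the others follow.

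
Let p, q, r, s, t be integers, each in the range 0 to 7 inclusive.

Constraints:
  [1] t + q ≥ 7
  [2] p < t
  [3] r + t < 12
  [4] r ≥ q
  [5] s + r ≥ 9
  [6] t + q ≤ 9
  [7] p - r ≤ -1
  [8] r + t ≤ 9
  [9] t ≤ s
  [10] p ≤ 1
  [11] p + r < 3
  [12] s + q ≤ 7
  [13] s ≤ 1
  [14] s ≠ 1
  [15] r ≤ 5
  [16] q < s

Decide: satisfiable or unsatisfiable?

From constraints 9 and 13: t ≤ s ≤ 1. From constraints 4 and 15: q ≤ r ≤ 5. Hence t + q ≤ 6. But constraint 1 requires t + q ≥ 7, and 7 > 6. Contradiction.

Unsatisfiable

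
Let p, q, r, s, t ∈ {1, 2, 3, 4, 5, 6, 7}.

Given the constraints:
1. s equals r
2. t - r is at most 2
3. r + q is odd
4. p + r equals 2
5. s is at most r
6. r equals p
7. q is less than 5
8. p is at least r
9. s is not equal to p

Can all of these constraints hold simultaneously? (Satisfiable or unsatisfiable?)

Unsatisfiable

From constraints 1 and 6, s = r = p, so s = p. But constraint 9 says s ≠ p. Contradiction.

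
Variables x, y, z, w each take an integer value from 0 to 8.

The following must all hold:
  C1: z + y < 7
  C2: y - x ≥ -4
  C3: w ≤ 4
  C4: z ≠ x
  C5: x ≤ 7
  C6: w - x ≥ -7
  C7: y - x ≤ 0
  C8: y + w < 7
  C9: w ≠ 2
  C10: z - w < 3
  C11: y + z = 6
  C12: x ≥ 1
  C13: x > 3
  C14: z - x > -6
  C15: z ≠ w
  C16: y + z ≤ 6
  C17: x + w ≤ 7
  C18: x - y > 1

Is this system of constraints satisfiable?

Satisfiable

Setting (x, y, z, w) = (6, 3, 3, 1) satisfies everything: constraint 1: z + y = 6; constraint 2: y - x = -3; constraint 6: w - x = -5, and the others follow.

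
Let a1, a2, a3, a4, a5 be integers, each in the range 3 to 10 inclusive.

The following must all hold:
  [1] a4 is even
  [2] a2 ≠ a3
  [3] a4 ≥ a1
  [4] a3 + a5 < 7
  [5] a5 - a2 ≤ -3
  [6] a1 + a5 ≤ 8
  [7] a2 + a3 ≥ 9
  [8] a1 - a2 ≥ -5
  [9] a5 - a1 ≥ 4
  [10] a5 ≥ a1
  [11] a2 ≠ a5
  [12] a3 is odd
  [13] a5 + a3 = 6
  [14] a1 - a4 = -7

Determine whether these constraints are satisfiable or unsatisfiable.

Constraints 5, 8, and 9 give a5 − a1 ≥ 4, a1 − a2 ≥ -5, a2 − a5 ≥ 3.
Adding all 3 inequalities: the left sides telescope to 0, and the right sides sum to 4 + (-5) + 3 = 2. So 0 ≥ 2, which is false.

Unsatisfiable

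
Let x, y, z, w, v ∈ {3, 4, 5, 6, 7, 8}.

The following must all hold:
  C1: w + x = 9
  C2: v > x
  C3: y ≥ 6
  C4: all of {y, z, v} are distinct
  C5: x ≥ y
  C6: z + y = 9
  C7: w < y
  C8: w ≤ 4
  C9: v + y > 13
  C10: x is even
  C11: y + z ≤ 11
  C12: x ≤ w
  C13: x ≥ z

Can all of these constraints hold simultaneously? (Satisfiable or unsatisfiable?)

From constraints 3 and 5: x ≥ y and y ≥ 6, so x ≥ 6. From constraints 8 and 12: x ≤ w and w ≤ 4, so x ≤ 4. But 4 < 6, so no value of x works.

Unsatisfiable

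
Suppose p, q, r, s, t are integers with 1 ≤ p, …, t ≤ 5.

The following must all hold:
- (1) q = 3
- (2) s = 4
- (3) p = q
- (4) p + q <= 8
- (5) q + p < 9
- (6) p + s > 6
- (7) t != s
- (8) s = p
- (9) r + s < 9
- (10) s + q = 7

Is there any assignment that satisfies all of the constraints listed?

Unsatisfiable

Constraint 2 fixes s = 4 and constraint 1 fixes q = 3. Constraints 3 and 8 give s = p = q, so s = q. But 4 ≠ 3 — contradiction.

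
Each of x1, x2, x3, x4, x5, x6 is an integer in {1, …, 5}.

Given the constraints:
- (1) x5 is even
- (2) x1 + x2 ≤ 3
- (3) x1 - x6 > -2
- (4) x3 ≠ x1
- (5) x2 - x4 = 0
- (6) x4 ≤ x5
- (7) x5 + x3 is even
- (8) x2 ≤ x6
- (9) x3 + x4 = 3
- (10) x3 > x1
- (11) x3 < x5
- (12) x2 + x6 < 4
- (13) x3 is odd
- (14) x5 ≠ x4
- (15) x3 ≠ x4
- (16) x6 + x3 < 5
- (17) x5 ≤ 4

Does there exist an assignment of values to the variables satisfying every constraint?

Unsatisfiable

Constraint 1 makes x5 even and constraint 13 makes x3 odd, so x5 + x3 must be odd. Constraint 7 says x5 + x3 is even — contradiction.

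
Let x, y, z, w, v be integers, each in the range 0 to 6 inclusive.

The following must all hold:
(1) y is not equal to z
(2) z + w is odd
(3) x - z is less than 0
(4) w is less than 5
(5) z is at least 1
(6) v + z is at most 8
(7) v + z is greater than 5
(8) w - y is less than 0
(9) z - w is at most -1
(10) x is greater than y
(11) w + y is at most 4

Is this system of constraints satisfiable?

Unsatisfiable

Constraints 3, 8, 9, and 10 give x < z, z < w, w < y, y < x. Chaining: x < z < w < y < x, which forces x < x — impossible.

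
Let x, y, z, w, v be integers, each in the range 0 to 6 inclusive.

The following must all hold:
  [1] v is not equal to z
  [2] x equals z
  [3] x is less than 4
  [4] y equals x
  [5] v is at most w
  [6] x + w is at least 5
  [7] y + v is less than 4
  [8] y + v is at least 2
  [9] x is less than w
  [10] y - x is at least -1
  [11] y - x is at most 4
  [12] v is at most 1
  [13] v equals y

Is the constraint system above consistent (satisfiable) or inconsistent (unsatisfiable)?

Unsatisfiable

From constraints 2, 4, and 13, v = y = x = z, so v = z. But constraint 1 says v ≠ z. Contradiction.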